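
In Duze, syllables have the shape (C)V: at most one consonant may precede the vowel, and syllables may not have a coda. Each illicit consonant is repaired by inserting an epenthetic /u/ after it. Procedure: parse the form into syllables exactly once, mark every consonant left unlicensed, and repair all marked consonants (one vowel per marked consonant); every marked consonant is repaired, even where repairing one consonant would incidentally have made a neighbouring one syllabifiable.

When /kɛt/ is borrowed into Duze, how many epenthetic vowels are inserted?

The unsyllabifiable consonants are /t/; each receives one epenthetic vowel.

1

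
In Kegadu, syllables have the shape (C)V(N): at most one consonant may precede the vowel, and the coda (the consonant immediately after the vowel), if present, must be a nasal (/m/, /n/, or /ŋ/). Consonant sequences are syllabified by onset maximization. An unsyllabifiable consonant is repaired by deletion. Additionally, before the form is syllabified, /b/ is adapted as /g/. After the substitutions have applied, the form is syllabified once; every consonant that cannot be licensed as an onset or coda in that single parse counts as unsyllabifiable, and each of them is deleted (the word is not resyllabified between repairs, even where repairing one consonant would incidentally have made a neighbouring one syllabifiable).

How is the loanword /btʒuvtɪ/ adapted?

ʒutɪ

Substitution: /b/ → /g/, giving /gtʒuvtɪ/.
Under (C)V(N), the unsyllabifiable consonants are /g/, /t/, /v/ (only a nasal (/m/, /n/, or /ŋ/) is licensed in coda position; onsets are limited to one consonant).
Each unlicensed consonant is deleted: /g/, /t/, /v/.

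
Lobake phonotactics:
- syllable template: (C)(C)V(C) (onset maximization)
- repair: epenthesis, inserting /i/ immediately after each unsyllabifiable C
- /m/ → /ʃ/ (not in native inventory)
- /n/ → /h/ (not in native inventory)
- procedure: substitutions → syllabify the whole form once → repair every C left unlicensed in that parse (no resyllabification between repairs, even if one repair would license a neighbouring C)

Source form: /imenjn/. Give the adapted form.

Substitution: /m/ → /ʃ/, /n/ → /h/, giving /iʃehjh/.
Syllabifying with onset maximization leaves /j/, /h/ stranded (at most one coda consonant is licensed; onsets may contain at most 2 consonants).
Each unlicensed consonant becomes the onset of a new syllable: /j/ → /ji/, /h/ → /hi/.

iʃehjihi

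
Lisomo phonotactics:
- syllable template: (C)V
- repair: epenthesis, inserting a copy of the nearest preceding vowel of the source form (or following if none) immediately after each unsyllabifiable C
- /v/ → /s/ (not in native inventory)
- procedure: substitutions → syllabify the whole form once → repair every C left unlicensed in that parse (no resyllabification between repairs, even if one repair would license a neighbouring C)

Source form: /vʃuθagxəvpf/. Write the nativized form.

Substitution: /v/ → /s/, giving /sʃuθagxəspf/.
Under (C)V, the unsyllabifiable consonants are /s/, /g/, /s/, /p/, /f/ (no codas are permitted; onsets are limited to one consonant).
Epenthesis after each stranded consonant: /s/ → /su/, /g/ → /ga/, /s/ → /sə/, /p/ → /pə/, /f/ → /fə/.

suʃuθagaxəsəpəfə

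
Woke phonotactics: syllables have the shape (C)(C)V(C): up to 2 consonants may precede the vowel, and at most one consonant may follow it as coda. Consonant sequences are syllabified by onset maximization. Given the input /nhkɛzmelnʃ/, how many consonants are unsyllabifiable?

3

The consonants /n/, /n/, /ʃ/ cannot be parsed into a legal (C)(C)V(C) syllable (at most one coda consonant is licensed; onsets may contain at most 2 consonants).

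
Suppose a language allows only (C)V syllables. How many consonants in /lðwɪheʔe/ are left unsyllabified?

2

Syllabifying with onset maximization leaves /l/, /ð/ stranded (no codas are permitted; onsets are limited to one consonant).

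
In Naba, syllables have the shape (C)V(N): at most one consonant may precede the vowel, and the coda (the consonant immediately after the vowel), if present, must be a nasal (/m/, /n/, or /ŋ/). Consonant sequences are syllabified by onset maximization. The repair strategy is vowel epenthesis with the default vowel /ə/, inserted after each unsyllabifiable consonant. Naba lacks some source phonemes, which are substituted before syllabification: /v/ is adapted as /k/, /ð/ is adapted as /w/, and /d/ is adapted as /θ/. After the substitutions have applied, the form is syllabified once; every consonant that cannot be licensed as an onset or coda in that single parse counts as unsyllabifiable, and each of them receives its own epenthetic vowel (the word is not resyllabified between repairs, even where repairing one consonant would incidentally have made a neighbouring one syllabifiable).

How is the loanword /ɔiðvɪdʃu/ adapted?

Substitution: /ð/ → /w/, /v/ → /k/, /d/ → /θ/, giving /ɔiwkɪθʃu/.
Syllabifying with onset maximization leaves /w/, /θ/ stranded (only a nasal (/m/, /n/, or /ŋ/) is licensed in coda position; onsets are limited to one consonant).
Epenthesis after each stranded consonant: /w/ → /wə/, /θ/ → /θə/.

ɔiwəkɪθəʃu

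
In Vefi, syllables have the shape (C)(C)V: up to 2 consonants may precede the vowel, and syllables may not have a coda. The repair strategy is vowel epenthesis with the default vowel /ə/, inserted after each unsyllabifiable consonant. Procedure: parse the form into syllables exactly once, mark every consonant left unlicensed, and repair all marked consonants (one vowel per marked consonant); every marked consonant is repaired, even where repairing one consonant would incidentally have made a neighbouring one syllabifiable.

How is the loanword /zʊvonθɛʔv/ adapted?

zʊvonθɛʔəvə

The consonants /ʔ/, /v/ cannot be parsed into a legal (C)(C)V syllable (no codas are permitted; onsets may contain at most 2 consonants).
Epenthesis after each stranded consonant: /ʔ/ → /ʔə/, /v/ → /və/.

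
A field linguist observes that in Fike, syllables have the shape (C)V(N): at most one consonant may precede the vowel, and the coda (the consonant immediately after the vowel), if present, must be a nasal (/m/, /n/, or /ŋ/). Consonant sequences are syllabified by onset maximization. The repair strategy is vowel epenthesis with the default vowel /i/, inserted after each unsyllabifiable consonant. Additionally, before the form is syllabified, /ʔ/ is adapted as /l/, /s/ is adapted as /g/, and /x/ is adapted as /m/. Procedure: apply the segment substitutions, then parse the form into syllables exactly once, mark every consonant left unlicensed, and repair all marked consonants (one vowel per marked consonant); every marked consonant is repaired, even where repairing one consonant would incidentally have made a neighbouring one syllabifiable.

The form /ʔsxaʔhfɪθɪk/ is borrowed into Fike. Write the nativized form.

Substitution: /ʔ/ → /l/, /s/ → /g/, /x/ → /m/, giving /lgmalhfɪθɪk/.
The consonants /l/, /g/, /l/, /h/, /k/ cannot be parsed into a legal (C)V(N) syllable (only a nasal (/m/, /n/, or /ŋ/) is licensed in coda position; onsets are limited to one consonant).
Each unlicensed consonant becomes the onset of a new syllable: /l/ → /li/, /g/ → /gi/, /l/ → /li/, /h/ → /hi/, /k/ → /ki/.

ligimalihifɪθɪki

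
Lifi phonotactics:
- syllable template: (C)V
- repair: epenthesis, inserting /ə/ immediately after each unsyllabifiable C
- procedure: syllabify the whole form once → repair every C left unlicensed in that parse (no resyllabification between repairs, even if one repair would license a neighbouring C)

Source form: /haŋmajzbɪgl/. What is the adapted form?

Syllabifying with onset maximization leaves /ŋ/, /j/, /z/, /g/, /l/ stranded (no codas are permitted; onsets are limited to one consonant).
Inserting the epenthetic vowel yields /ŋ/ → /ŋə/, /j/ → /jə/, /z/ → /zə/, /g/ → /gə/, /l/ → /lə/.

haŋəmajəzəbɪgələ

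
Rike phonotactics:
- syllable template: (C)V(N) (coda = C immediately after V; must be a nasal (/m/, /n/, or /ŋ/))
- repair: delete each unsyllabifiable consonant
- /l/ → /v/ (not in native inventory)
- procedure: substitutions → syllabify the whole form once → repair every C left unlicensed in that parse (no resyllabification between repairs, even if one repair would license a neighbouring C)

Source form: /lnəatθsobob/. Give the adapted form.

Substitution: /l/ → /v/, giving /vnəatθsobob/.
Under (C)V(N), the unsyllabifiable consonants are /v/, /t/, /θ/, /b/ (only a nasal (/m/, /n/, or /ŋ/) is licensed in coda position; onsets are limited to one consonant).
Deletion applies to /v/, /t/, /θ/, /b/.

nəasobo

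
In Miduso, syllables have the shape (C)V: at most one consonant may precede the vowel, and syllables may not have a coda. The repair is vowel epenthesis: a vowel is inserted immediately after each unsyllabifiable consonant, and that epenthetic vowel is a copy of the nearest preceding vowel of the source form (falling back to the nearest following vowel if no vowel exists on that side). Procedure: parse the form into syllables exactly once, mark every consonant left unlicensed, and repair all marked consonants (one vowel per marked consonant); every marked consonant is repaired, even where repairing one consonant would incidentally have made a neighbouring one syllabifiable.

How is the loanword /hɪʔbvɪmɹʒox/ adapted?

hɪʔɪbɪvɪmɪɹɪʒoxo

The consonants /ʔ/, /b/, /m/, /ɹ/, /x/ cannot be parsed into a legal (C)V syllable (no codas are permitted; onsets are limited to one consonant).
Inserting the epenthetic vowel yields /ʔ/ → /ʔɪ/, /b/ → /bɪ/, /m/ → /mɪ/, /ɹ/ → /ɹɪ/, /x/ → /xo/.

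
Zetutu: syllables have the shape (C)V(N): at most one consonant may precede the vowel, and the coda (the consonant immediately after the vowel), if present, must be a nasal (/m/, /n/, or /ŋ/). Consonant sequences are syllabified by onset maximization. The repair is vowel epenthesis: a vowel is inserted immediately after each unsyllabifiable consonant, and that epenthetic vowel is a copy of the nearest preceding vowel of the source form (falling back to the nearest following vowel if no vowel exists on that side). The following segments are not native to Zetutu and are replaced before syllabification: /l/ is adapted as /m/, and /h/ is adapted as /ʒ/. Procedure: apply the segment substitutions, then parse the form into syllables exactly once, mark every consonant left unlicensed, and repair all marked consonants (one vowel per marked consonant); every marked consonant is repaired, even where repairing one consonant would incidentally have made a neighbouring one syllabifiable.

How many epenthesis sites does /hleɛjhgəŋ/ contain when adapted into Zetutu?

3

After substitution the input is /ʒmeɛjʒgəŋ/.
The unsyllabifiable consonants are /ʒ/, /j/, /ʒ/; each receives one epenthetic vowel.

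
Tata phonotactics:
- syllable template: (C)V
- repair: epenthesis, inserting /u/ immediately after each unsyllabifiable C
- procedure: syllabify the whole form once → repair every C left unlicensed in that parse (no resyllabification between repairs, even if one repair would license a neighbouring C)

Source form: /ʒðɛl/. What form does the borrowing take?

ʒuðɛlu

Under (C)V, the unsyllabifiable consonants are /ʒ/, /l/ (no codas are permitted; onsets are limited to one consonant).
Epenthesis after each stranded consonant: /ʒ/ → /ʒu/, /l/ → /lu/.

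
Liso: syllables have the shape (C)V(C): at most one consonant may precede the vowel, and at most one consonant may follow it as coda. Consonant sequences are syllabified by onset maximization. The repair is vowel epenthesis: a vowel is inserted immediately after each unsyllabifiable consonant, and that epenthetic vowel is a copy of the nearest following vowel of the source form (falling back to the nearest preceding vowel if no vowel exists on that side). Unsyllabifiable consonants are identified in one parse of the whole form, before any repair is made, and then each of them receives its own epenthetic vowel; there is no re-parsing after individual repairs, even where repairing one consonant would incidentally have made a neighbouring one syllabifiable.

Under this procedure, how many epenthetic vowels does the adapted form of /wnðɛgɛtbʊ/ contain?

The unsyllabifiable consonants are /w/, /n/; each receives one epenthetic vowel.

2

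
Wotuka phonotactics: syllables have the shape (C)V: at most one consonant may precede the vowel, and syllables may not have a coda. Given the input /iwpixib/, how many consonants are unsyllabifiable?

2

Syllabifying with onset maximization leaves /w/, /b/ stranded (no codas are permitted; onsets are limited to one consonant).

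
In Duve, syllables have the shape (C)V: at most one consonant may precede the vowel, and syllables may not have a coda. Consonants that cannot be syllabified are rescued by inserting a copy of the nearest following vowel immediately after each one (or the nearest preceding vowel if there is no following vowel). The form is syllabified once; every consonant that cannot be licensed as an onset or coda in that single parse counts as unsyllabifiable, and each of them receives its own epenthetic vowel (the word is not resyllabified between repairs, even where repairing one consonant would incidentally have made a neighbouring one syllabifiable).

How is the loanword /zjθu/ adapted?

zujuθu

Syllabifying with onset maximization leaves /z/, /j/ stranded (no codas are permitted; onsets are limited to one consonant).
Each unlicensed consonant becomes the onset of a new syllable: /z/ → /zu/, /j/ → /ju/.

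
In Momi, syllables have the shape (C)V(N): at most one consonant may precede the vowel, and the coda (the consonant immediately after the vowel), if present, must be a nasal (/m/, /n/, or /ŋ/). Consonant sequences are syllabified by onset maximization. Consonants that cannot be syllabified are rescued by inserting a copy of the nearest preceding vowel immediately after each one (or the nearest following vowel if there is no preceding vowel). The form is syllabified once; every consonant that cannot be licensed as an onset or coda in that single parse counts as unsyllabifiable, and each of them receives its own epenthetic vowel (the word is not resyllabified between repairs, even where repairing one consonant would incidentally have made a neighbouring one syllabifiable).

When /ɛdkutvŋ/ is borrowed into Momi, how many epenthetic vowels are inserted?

4

The unsyllabifiable consonants are /d/, /t/, /v/, /ŋ/; each receives one epenthetic vowel.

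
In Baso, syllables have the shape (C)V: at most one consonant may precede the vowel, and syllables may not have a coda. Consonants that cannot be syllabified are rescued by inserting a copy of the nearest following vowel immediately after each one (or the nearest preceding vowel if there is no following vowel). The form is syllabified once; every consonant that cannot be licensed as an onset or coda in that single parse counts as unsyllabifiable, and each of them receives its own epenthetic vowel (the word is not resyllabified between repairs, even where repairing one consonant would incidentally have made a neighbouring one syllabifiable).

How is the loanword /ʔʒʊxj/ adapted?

Syllabifying with onset maximization leaves /ʔ/, /x/, /j/ stranded (no codas are permitted; onsets are limited to one consonant).
Epenthesis after each stranded consonant: /ʔ/ → /ʔʊ/, /x/ → /xʊ/, /j/ → /jʊ/.

ʔʊʒʊxʊjʊ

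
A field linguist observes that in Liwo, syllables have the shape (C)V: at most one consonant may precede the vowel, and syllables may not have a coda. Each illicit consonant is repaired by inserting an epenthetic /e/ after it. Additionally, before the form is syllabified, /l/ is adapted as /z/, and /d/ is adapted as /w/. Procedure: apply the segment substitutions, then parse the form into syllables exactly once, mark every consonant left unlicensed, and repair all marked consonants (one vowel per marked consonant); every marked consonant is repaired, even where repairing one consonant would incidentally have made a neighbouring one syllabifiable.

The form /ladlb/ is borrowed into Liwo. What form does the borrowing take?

zawezebe

Substitution: /l/ → /z/, /d/ → /w/, giving /zawzb/.
Under (C)V, the unsyllabifiable consonants are /w/, /z/, /b/ (no codas are permitted; onsets are limited to one consonant).
Inserting the epenthetic vowel yields /w/ → /we/, /z/ → /ze/, /b/ → /be/.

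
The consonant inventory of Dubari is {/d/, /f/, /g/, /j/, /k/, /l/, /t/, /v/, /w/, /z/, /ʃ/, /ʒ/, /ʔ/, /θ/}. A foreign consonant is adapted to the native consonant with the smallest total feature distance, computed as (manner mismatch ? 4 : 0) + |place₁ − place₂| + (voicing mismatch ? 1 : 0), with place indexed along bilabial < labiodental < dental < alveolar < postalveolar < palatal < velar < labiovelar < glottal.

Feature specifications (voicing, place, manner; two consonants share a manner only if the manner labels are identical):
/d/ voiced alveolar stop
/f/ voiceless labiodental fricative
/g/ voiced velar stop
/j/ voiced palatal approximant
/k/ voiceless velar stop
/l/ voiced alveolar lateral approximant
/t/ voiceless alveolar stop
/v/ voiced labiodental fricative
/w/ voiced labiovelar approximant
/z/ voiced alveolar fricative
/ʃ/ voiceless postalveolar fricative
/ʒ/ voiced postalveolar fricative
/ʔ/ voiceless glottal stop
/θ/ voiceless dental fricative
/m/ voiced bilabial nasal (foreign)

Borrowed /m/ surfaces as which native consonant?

/v/ is closest: manner differs (nasal→fricative, +4), place distance 1 (bilabial→labiodental), same voicing; total 5. Next closest is /f/ at distance 6.

v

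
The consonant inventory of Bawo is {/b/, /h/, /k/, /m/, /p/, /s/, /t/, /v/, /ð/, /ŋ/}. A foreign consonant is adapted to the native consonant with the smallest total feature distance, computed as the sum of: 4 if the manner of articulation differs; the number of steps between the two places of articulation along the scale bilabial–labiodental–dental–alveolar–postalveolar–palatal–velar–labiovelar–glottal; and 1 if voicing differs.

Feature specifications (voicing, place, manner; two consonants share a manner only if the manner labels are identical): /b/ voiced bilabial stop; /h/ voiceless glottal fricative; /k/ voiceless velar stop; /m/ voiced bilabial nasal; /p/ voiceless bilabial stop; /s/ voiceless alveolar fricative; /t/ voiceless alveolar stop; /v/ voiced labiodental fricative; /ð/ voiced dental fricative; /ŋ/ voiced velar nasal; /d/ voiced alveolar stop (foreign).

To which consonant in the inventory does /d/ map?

/t/ is closest: same manner (stop), place distance 0 (alveolar→alveolar), voicing differs (+1); total 1. Next closest is /b/ at distance 3.

t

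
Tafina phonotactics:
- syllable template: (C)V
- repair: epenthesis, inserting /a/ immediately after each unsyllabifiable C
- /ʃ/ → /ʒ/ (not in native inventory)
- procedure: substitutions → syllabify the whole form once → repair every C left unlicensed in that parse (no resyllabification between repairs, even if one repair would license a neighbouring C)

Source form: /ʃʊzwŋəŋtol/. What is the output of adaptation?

ʒʊzawaŋəŋatola

Substitution: /ʃ/ → /ʒ/, giving /ʒʊzwŋəŋtol/.
Syllabifying with onset maximization leaves /z/, /w/, /ŋ/, /l/ stranded (no codas are permitted; onsets are limited to one consonant).
Epenthesis after each stranded consonant: /z/ → /za/, /w/ → /wa/, /ŋ/ → /ŋa/, /l/ → /la/.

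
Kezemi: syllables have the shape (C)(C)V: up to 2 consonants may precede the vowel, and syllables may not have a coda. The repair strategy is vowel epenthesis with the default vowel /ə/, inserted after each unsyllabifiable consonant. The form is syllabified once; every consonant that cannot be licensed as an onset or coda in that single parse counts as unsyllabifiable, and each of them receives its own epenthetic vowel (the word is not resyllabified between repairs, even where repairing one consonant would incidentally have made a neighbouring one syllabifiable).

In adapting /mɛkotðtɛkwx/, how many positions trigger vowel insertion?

4

The unsyllabifiable consonants are /t/, /k/, /w/, /x/; each receives one epenthetic vowel.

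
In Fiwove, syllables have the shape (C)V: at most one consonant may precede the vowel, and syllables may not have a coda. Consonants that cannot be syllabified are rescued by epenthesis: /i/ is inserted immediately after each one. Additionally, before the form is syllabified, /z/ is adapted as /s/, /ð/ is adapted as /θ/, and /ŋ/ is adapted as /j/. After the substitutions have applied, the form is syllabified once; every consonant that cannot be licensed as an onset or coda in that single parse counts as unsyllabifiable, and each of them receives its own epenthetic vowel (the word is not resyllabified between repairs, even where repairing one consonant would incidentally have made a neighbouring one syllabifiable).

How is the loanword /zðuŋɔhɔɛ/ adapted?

siθujɔhɔɛ

Substitution: /z/ → /s/, /ð/ → /θ/, /ŋ/ → /j/, giving /sθujɔhɔɛ/.
Syllabifying with onset maximization leaves /s/ stranded (no codas are permitted; onsets are limited to one consonant).
Inserting the epenthetic vowel yields /s/ → /si/.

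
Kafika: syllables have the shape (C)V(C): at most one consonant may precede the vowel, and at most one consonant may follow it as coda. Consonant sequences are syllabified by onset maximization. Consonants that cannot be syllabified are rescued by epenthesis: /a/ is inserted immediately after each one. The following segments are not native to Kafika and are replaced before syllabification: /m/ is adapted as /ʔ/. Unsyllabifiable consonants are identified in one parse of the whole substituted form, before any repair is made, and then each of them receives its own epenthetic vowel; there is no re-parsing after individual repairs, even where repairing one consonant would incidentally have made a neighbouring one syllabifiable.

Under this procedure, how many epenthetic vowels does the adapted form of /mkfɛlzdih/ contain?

After substitution the input is /ʔkfɛlzdih/.
The unsyllabifiable consonants are /ʔ/, /k/, /z/; each receives one epenthetic vowel.

3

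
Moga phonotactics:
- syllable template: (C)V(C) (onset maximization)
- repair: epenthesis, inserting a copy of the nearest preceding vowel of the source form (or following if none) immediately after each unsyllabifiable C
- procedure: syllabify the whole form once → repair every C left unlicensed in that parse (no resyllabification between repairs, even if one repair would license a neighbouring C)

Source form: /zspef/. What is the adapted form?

The consonants /z/, /s/ cannot be parsed into a legal (C)V(C) syllable (at most one coda consonant is licensed; onsets are limited to one consonant).
Epenthesis after each stranded consonant: /z/ → /ze/, /s/ → /se/.

zesepef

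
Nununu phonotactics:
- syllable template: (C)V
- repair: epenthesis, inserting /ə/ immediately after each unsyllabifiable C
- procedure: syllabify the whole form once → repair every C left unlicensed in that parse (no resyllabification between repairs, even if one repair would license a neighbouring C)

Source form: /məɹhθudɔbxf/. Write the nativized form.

Syllabifying with onset maximization leaves /ɹ/, /h/, /b/, /x/, /f/ stranded (no codas are permitted; onsets are limited to one consonant).
Epenthesis after each stranded consonant: /ɹ/ → /ɹə/, /h/ → /hə/, /b/ → /bə/, /x/ → /xə/, /f/ → /fə/.

məɹəhəθudɔbəxəfə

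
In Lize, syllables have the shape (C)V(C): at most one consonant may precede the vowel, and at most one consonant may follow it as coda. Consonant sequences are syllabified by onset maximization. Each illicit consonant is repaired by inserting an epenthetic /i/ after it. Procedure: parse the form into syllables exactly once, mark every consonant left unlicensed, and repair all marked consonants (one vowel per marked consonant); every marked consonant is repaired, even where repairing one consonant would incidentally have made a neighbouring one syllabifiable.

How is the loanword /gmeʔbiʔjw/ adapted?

gimeʔbiʔjiwi

Under (C)V(C), the unsyllabifiable consonants are /g/, /j/, /w/ (at most one coda consonant is licensed; onsets are limited to one consonant).
Inserting the epenthetic vowel yields /g/ → /gi/, /j/ → /ji/, /w/ → /wi/.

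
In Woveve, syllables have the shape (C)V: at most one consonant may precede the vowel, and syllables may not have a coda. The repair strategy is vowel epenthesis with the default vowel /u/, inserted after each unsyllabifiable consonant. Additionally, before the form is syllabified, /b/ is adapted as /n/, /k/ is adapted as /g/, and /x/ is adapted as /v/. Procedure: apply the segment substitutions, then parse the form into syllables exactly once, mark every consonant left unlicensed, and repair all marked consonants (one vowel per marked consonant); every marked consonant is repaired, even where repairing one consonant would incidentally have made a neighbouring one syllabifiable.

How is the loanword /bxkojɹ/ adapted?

Substitution: /b/ → /n/, /x/ → /v/, /k/ → /g/, giving /nvgojɹ/.
Syllabifying with onset maximization leaves /n/, /v/, /j/, /ɹ/ stranded (no codas are permitted; onsets are limited to one consonant).
Epenthesis after each stranded consonant: /n/ → /nu/, /v/ → /vu/, /j/ → /ju/, /ɹ/ → /ɹu/.

nuvugojuɹu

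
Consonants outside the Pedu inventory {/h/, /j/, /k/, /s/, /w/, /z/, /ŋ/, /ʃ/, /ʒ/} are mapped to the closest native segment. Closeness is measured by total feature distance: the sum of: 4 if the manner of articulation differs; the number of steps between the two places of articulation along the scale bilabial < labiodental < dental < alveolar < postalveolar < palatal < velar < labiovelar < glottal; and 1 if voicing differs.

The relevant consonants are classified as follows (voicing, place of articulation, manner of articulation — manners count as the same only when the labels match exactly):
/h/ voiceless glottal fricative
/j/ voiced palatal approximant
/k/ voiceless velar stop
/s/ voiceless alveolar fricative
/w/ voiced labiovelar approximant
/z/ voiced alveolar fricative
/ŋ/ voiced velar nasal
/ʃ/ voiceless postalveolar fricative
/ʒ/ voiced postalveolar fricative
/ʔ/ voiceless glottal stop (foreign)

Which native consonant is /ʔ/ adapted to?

k

/k/ is closest: same manner (stop), place distance 2 (glottal→velar), same voicing; total 2. Next closest is /h/ at distance 4.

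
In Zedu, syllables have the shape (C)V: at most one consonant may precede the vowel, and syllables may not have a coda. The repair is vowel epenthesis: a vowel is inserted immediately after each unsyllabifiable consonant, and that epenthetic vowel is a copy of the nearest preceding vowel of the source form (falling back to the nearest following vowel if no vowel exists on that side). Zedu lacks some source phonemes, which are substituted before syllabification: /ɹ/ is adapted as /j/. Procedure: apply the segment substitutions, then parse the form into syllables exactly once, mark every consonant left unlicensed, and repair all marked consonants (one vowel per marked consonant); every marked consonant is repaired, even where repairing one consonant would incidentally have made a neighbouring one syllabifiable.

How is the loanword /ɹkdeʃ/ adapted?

Substitution: /ɹ/ → /j/, giving /jkdeʃ/.
The consonants /j/, /k/, /ʃ/ cannot be parsed into a legal (C)V syllable (no codas are permitted; onsets are limited to one consonant).
Each unlicensed consonant becomes the onset of a new syllable: /j/ → /je/, /k/ → /ke/, /ʃ/ → /ʃe/.

jekedeʃe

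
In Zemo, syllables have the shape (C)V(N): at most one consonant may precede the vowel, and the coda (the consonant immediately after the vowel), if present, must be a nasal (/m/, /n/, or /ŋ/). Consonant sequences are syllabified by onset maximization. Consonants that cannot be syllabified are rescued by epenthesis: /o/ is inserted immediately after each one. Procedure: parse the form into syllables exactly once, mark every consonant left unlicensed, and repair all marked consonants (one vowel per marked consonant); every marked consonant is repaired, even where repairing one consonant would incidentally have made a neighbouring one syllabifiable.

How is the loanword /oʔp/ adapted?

oʔopo

The consonants /ʔ/, /p/ cannot be parsed into a legal (C)V(N) syllable (only a nasal (/m/, /n/, or /ŋ/) is licensed in coda position; onsets are limited to one consonant).
Each unlicensed consonant becomes the onset of a new syllable: /ʔ/ → /ʔo/, /p/ → /po/.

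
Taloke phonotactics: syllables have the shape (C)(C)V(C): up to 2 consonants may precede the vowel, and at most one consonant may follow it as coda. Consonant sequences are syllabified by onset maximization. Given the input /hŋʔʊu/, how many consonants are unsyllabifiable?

1

Syllabifying with onset maximization leaves /h/ stranded (at most one coda consonant is licensed; onsets may contain at most 2 consonants).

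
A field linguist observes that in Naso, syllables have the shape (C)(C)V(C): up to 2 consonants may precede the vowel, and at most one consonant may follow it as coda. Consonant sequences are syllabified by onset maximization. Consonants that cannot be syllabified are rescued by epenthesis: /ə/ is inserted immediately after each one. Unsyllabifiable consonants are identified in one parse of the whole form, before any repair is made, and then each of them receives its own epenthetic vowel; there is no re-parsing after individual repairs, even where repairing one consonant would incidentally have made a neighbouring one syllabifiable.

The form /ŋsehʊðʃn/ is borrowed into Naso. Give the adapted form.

The consonants /ʃ/, /n/ cannot be parsed into a legal (C)(C)V(C) syllable (at most one coda consonant is licensed; onsets may contain at most 2 consonants).
Each unlicensed consonant becomes the onset of a new syllable: /ʃ/ → /ʃə/, /n/ → /nə/.

ŋsehʊðʃənə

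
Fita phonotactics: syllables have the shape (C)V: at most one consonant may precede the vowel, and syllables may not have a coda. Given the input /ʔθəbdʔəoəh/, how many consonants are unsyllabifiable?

4

Under (C)V, the unsyllabifiable consonants are /ʔ/, /b/, /d/, /h/ (no codas are permitted; onsets are limited to one consonant).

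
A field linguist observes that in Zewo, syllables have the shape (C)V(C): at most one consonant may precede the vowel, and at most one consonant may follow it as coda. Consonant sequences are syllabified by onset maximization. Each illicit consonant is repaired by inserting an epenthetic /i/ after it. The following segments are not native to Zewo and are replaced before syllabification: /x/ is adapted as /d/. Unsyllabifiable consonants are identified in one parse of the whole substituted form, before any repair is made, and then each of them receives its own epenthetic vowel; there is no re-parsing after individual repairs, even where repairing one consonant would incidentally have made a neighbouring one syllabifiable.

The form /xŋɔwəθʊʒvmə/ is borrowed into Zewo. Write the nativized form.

diŋɔwəθʊʒvimə

Substitution: /x/ → /d/, giving /dŋɔwəθʊʒvmə/.
Syllabifying with onset maximization leaves /d/, /v/ stranded (at most one coda consonant is licensed; onsets are limited to one consonant).
Epenthesis after each stranded consonant: /d/ → /di/, /v/ → /vi/.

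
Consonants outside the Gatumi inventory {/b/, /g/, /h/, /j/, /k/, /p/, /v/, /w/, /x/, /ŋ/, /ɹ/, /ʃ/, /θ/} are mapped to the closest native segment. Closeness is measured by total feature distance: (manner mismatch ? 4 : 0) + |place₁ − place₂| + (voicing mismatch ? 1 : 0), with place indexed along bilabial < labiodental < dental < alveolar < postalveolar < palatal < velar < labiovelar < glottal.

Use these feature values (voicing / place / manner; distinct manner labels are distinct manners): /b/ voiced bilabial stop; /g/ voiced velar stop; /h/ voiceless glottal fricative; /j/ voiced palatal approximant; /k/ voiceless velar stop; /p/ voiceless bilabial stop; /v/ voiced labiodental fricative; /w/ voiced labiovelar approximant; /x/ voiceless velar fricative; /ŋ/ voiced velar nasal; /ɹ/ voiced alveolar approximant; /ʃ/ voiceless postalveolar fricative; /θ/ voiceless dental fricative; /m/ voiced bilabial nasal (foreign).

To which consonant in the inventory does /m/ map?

b

/b/ is closest: manner differs (nasal→stop, +4), place distance 0 (bilabial→bilabial), same voicing; total 4. Next closest is /p/ at distance 5.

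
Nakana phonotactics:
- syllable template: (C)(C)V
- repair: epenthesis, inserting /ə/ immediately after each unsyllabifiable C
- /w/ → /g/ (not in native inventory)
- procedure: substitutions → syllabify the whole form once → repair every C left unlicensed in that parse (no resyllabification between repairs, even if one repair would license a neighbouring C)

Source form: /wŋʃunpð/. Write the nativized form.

Substitution: /w/ → /g/, giving /gŋʃunpð/.
Syllabifying with onset maximization leaves /g/, /n/, /p/, /ð/ stranded (no codas are permitted; onsets may contain at most 2 consonants).
Inserting the epenthetic vowel yields /g/ → /gə/, /n/ → /nə/, /p/ → /pə/, /ð/ → /ðə/.

gəŋʃunəpəðə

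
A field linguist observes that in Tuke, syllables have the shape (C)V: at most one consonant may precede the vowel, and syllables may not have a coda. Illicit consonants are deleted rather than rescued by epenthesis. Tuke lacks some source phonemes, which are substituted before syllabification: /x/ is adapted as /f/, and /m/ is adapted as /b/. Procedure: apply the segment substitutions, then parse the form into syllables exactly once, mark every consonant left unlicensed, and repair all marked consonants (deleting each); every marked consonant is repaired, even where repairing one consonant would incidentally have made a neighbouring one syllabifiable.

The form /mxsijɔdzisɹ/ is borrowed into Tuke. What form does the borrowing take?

Substitution: /m/ → /b/, /x/ → /f/, giving /bfsijɔdzisɹ/.
The consonants /b/, /f/, /d/, /s/, /ɹ/ cannot be parsed into a legal (C)V syllable (no codas are permitted; onsets are limited to one consonant).
Deleting the stranded consonants removes /b/, /f/, /d/, /s/, /ɹ/.

sijɔzi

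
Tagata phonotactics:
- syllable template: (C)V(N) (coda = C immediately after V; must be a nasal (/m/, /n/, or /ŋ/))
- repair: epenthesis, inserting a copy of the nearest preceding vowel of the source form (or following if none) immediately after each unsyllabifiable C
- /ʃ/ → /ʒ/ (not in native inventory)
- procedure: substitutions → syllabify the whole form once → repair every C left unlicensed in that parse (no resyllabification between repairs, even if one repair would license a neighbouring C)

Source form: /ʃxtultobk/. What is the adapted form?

ʒuxutulutoboko

Substitution: /ʃ/ → /ʒ/, giving /ʒxtultobk/.
The consonants /ʒ/, /x/, /l/, /b/, /k/ cannot be parsed into a legal (C)V(N) syllable (only a nasal (/m/, /n/, or /ŋ/) is licensed in coda position; onsets are limited to one consonant).
Epenthesis after each stranded consonant: /ʒ/ → /ʒu/, /x/ → /xu/, /l/ → /lu/, /b/ → /bo/, /k/ → /ko/.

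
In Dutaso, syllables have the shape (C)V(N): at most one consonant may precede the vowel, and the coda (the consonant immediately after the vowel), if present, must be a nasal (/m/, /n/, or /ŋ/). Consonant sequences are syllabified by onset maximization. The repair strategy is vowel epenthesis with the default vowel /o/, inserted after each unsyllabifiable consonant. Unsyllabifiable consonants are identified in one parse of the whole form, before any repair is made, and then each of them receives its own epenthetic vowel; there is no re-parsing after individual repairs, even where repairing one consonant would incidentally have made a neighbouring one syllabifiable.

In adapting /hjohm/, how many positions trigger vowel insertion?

3

The unsyllabifiable consonants are /h/, /h/, /m/; each receives one epenthetic vowel.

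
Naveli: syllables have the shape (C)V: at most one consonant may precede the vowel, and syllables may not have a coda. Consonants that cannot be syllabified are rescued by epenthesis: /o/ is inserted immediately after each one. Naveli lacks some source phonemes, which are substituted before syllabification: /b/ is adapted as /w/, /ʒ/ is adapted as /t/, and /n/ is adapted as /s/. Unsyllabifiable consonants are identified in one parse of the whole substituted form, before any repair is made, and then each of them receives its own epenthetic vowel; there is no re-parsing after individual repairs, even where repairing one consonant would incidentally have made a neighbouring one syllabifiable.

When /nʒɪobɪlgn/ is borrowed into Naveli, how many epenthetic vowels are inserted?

After substitution the input is /stɪowɪlgs/.
The unsyllabifiable consonants are /s/, /l/, /g/, /s/; each receives one epenthetic vowel.

4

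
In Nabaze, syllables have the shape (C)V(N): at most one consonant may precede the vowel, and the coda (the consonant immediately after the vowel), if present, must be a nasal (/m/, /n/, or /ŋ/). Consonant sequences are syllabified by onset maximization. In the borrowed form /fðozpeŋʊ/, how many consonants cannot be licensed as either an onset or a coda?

Syllabifying with onset maximization leaves /f/, /z/ stranded (only a nasal (/m/, /n/, or /ŋ/) is licensed in coda position; onsets are limited to one consonant).

2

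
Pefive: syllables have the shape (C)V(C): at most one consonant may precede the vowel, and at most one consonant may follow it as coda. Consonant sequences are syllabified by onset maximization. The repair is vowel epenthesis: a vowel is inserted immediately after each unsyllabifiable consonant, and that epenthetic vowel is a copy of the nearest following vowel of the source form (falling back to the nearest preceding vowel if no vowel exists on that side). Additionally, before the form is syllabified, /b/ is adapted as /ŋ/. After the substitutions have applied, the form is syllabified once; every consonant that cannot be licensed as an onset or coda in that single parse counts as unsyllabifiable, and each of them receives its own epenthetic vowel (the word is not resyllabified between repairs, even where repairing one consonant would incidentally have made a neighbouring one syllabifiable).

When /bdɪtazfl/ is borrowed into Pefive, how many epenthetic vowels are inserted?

3

After substitution the input is /ŋdɪtazfl/.
The unsyllabifiable consonants are /ŋ/, /f/, /l/; each receives one epenthetic vowel.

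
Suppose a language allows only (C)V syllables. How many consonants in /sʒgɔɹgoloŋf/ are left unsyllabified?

5

Syllabifying with onset maximization leaves /s/, /ʒ/, /ɹ/, /ŋ/, /f/ stranded (no codas are permitted; onsets are limited to one consonant).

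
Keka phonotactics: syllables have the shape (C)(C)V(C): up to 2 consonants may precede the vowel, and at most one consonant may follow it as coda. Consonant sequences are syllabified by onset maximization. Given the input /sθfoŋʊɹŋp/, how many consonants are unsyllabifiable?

3

The consonants /s/, /ŋ/, /p/ cannot be parsed into a legal (C)(C)V(C) syllable (at most one coda consonant is licensed; onsets may contain at most 2 consonants).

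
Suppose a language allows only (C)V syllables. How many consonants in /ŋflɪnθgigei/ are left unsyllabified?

4

The consonants /ŋ/, /f/, /n/, /θ/ cannot be parsed into a legal (C)V syllable (no codas are permitted; onsets are limited to one consonant).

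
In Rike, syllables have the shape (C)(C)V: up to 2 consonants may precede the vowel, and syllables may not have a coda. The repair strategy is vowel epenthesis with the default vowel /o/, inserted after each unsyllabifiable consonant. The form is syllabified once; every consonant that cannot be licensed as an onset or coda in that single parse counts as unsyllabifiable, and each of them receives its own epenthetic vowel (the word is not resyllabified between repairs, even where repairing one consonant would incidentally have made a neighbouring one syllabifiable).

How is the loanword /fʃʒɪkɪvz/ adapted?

foʃʒɪkɪvozo

Under (C)(C)V, the unsyllabifiable consonants are /f/, /v/, /z/ (no codas are permitted; onsets may contain at most 2 consonants).
Inserting the epenthetic vowel yields /f/ → /fo/, /v/ → /vo/, /z/ → /zo/.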